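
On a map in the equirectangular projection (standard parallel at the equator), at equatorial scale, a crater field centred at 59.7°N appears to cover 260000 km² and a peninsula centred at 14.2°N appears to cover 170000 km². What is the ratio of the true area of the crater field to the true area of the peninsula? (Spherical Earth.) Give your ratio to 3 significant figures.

0.796

Plate carrée has h = 1 and k = sec φ, giving areal scale sec φ; true area = (apparent area) · cos φ.
True area of crater field: 260000 × cos(59.7°) = 260000 × 0.5045 = 131200 km².
True area of peninsula: 170000 × cos(14.2°) = 170000 × 0.9694 = 164800 km².
Ratio = 131200 / 164800 ≈ 0.796.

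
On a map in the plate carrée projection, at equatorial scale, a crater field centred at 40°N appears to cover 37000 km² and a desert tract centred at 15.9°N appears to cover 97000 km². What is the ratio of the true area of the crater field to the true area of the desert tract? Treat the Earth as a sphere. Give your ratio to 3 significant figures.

Plate carrée has h = 1 and k = sec φ, giving areal scale sec φ; true area = (apparent area) · cos φ.
True area of crater field: 37000 × cos(40°) = 37000 × 0.7660 = 28340 km².
True area of desert tract: 97000 × cos(15.9°) = 97000 × 0.9617 = 93290 km².
Ratio = 28340 / 93290 ≈ 0.304.

0.304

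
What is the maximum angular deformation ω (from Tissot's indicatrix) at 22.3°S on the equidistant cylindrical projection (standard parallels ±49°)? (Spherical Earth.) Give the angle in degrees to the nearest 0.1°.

The equidistant cylindrical projection with φ₀ = 49° has h = 1 (meridians true) and k = cos φ₀ / cos φ along parallels.
At 22.3°: h = 1.000, k = 0.7091; principal scales a = 1.000, b = 0.7091.
sin(ω/2) = (a − b)/(a + b) = 0.2909/1.709 = 0.1702, so ω = 2 arcsin(0.1702) ≈ 19.6°.

19.6°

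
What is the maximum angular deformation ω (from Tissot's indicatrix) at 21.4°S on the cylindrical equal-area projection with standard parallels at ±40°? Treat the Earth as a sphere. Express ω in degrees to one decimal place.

For cylindrical equal-area with standard parallel φ₀, h = cos φ / cos φ₀ and k = cos φ₀ / cos φ, so h·k = 1.
At 21.4°: h = 1.215, k = 0.8228; principal scales a = 1.215, b = 0.8228.
sin(ω/2) = (a − b)/(a + b) = 0.3926/2.038 = 0.1926, so ω = 2 arcsin(0.1926) ≈ 22.2°.

22.2°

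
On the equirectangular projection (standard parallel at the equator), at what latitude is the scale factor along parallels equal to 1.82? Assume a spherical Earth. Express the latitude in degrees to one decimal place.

Plate carrée: h = 1, k = sec φ along parallels.
sec φ = 1.82  ⇒  cos φ = 0.5495  ⇒  φ ≈ 56.7°.

56.7°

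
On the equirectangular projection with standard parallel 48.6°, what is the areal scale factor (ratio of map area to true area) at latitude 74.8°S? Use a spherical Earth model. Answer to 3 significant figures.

2.52

The equidistant cylindrical projection with φ₀ = 48.6° has h = 1 (meridians true) and k = cos φ₀ / cos φ along parallels.
Areal scale = h·k = 1 × cos φ₀ / cos φ; at 74.8°, h = 1.000, k = 2.522, so h·k = 2.522.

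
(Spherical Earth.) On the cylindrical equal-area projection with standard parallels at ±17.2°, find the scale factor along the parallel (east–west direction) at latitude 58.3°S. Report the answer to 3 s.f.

Cylindrical equal-area (φ₀ = 17.2°): h = cos φ / cos 17.2° along meridians, k = cos 17.2° / cos φ along parallels; h·k = 1.
k = cos 17.2° / cos 58.3° = 0.9553/0.5255 = 1.818.

1.82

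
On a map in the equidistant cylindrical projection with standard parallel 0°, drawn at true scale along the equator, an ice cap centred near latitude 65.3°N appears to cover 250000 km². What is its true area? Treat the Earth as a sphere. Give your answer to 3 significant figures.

Plate carrée maps x = Rλ, y = Rφ. The meridian scale is h = 1 and the parallel scale is k = 1/cos φ = sec φ.
Areal scale = h·k = 1 × sec φ; at 65.3°, h = 1.000, k = 2.393, so h·k = 2.393.
True area = apparent / (areal scale) = 250000 / 2.393 ≈ 104000 km².

104000 km²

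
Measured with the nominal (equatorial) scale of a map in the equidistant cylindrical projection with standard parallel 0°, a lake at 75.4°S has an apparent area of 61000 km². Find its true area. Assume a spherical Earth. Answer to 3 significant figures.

15400 km²

In the plate carrée (x = Rλ, y = Rφ), meridians are true-scale (h = 1) and parallels are stretched by k = sec φ.
Areal scale = h·k = 1 × sec φ; at 75.4°, h = 1.000, k = 3.967, so h·k = 3.967.
True area = apparent / (areal scale) = 61000 / 3.967 ≈ 15400 km².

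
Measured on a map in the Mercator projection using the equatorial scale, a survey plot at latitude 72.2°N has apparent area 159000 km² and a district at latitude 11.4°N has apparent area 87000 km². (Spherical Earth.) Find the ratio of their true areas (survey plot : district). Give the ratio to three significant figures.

0.178

Since Mercator area scale is 1/cos²φ, the true area equals the apparent area multiplied by cos²φ.
True area of survey plot: 159000 × cos²(72.2°) = 159000 × 0.09345 = 14860 km².
True area of district: 87000 × cos²(11.4°) = 87000 × 0.9609 = 83600 km².
Ratio = 14860 / 83600 ≈ 0.178.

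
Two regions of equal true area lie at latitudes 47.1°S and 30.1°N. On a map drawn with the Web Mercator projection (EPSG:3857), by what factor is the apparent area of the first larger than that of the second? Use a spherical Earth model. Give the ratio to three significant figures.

On Mercator, area is exaggerated by sec²φ = 1/cos²φ.
At 47.1°: sec²(47.1°) = 1/0.6807² = 2.158.
At 30.1°: sec²(30.1°) = 1/0.8652² = 1.336.
Ratio = 2.158/1.336 = cos²(30.1°)/cos²(47.1°) ≈ 1.62.

1.62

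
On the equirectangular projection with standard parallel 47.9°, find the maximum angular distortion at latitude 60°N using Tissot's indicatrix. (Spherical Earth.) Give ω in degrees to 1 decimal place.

In the equirectangular projection with standard parallel φ₀ = 47.9° (x = Rλ cos φ₀, y = Rφ), meridians are true-scale (h = 1) and the parallel scale is k = cos φ₀ / cos φ.
At 60°: h = 1.000, k = 1.341; principal scales a = 1.341, b = 1.000.
sin(ω/2) = (a − b)/(a + b) = 0.3409/2.341 = 0.1456, so ω = 2 arcsin(0.1456) ≈ 16.7°.

16.7°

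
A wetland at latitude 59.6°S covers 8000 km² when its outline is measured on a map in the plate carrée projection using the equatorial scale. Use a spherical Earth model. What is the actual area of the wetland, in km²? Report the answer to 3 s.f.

In the plate carrée (x = Rλ, y = Rφ), meridians are true-scale (h = 1) and parallels are stretched by k = sec φ.
Areal scale = h·k = 1 × sec φ; at 59.6°, h = 1.000, k = 1.976, so h·k = 1.976.
True area = apparent / (areal scale) = 8000 / 1.976 ≈ 4050 km².

4050 km²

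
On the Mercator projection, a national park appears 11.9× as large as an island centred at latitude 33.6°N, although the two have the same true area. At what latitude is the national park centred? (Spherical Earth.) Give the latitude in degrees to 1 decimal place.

76.0°

Mercator areal scale is sec²φ, so apparent-area ratio = sec²φ₁ / sec²φ₂ = cos²φ₂ / cos²φ₁.
cos²φ₂ / cos²φ₁ = 11.9  ⇒  cos φ₁ = cos 33.6° / √11.9 = 0.8329/3.450 = 0.2415.
φ₁ = arccos(0.2415) ≈ 76.0°.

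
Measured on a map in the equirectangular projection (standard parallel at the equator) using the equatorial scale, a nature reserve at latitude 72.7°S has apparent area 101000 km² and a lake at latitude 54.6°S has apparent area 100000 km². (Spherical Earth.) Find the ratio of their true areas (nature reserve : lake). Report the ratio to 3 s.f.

On the plate carrée, areal scale = h·k = 1 × sec φ, so true area = apparent × cos φ.
True area of nature reserve: 101000 × cos(72.7°) = 101000 × 0.2974 = 30030 km².
True area of lake: 100000 × cos(54.6°) = 100000 × 0.5793 = 57930 km².
Ratio = 30030 / 57930 ≈ 0.518.

0.518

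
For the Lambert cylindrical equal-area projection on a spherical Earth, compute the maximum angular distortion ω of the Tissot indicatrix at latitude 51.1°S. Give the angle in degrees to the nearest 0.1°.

51.5°

The Lambert cylindrical equal-area projection is the cylindrical equal-area projection with its standard parallel at the equator (φ₀ = 0). A cylindrical equal-area projection with standard parallel φ₀ has meridian scale h = cos φ / cos φ₀ and parallel scale k = cos φ₀ / cos φ (so areas are preserved, h·k = 1).
At 51.1°: h = 0.6280, k = 1.592; principal scales a = 1.592, b = 0.6280.
sin(ω/2) = (a − b)/(a + b) = 0.9645/2.220 = 0.4344, so ω = 2 arcsin(0.4344) ≈ 51.5°.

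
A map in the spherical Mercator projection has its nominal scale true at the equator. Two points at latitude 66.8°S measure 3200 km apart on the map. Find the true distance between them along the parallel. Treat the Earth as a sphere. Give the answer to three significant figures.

The Mercator projection is conformal; its linear scale factor is the same in every direction and equals sec φ = 1/cos φ.
Along the parallel at 66.8°, map distances are exaggerated by k = sec 66.8° = 2.538.
True distance = 3200 / 2.538 = 3200 × cos 66.8° ≈ 1260 km.

1260 km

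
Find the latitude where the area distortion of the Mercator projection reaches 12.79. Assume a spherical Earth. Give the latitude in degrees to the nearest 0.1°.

73.8°

Mercator areal scale is sec²φ.
sec²φ = 12.79  ⇒  cos²φ = 0.07819  ⇒  cos φ = 0.2796.
φ = arccos(0.2796) ≈ 73.8°.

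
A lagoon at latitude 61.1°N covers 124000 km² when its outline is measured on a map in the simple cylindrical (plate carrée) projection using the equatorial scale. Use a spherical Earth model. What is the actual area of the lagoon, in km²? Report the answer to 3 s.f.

59900 km²

In the plate carrée (x = Rλ, y = Rφ), meridians are true-scale (h = 1) and parallels are stretched by k = sec φ.
Areal scale = h·k = 1 × sec φ; at 61.1°, h = 1.000, k = 2.069, so h·k = 2.069.
True area = apparent / (areal scale) = 124000 / 2.069 ≈ 59900 km².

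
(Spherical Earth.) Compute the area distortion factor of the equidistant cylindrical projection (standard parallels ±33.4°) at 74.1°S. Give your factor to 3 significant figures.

With standard parallel φ₀ = 33.4°, the equirectangular projection gives x = Rλ cos φ₀, y = Rφ, so h = 1 and k = cos 33.4° / cos φ.
Areal scale = h·k = 1 × cos φ₀ / cos φ; at 74.1°, h = 1.000, k = 3.047, so h·k = 3.047.

3.05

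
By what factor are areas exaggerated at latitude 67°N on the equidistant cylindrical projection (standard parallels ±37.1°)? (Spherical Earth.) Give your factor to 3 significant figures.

With standard parallel φ₀ = 37.1°, the equirectangular projection gives x = Rλ cos φ₀, y = Rφ, so h = 1 and k = cos 37.1° / cos φ.
Areal scale = h·k = 1 × cos φ₀ / cos φ; at 67°, h = 1.000, k = 2.041, so h·k = 2.041.

2.04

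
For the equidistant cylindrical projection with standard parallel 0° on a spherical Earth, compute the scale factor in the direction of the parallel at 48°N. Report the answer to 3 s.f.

1.49

In the plate carrée (x = Rλ, y = Rφ), meridians are true-scale (h = 1) and parallels are stretched by k = sec φ.
k = 1/cos 48° = 1/0.6691 = 1.494.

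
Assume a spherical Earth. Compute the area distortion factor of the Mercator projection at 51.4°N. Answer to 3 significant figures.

Mercator is conformal, so the point scale is isotropic: h = k = sec φ = 1/cos φ.
Areal scale = k² = sec²φ = 1/cos²(51.4°) = 1/0.6239² = 2.569.

2.57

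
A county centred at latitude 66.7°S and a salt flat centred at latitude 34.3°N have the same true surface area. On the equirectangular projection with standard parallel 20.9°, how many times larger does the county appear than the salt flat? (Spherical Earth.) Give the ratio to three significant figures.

The equidistant cylindrical projection with φ₀ = 20.9° has h = 1 (meridians true) and k = cos φ₀ / cos φ along parallels.
Areal scale at 66.7°: h·k = 1.000 × 2.362 = 2.362.
Areal scale at 34.3°: h·k = 1.000 × 1.131 = 1.131.
Ratio = 2.362/1.131 ≈ 2.09.

2.09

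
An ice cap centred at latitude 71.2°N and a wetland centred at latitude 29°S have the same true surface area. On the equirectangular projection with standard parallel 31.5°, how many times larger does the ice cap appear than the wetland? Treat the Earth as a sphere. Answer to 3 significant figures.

The equidistant cylindrical projection with φ₀ = 31.5° has h = 1 (meridians true) and k = cos φ₀ / cos φ along parallels.
Areal scale at 71.2°: h·k = 1.000 × 2.646 = 2.646.
Areal scale at 29°: h·k = 1.000 × 0.9749 = 0.9749.
Ratio = 2.646/0.9749 ≈ 2.71.

2.71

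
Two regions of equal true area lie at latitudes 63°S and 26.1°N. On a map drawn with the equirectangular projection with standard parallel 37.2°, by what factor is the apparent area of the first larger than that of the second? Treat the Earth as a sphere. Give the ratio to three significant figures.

1.98

In the equirectangular projection with standard parallel φ₀ = 37.2° (x = Rλ cos φ₀, y = Rφ), meridians are true-scale (h = 1) and the parallel scale is k = cos φ₀ / cos φ.
Areal scale at 63°: h·k = 1.000 × 1.755 = 1.755.
Areal scale at 26.1°: h·k = 1.000 × 0.8870 = 0.8870.
Ratio = 1.755/0.8870 ≈ 1.98.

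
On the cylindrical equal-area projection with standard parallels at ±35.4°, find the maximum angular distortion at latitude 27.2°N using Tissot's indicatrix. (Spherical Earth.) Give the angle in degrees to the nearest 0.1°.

10.0°

A cylindrical equal-area projection with standard parallel φ₀ has meridian scale h = cos φ / cos φ₀ and parallel scale k = cos φ₀ / cos φ (so areas are preserved, h·k = 1).
At 27.2°: h = 1.091, k = 0.9165; principal scales a = 1.091, b = 0.9165.
sin(ω/2) = (a − b)/(a + b) = 0.1747/2.008 = 0.08700, so ω = 2 arcsin(0.08700) ≈ 10.0°.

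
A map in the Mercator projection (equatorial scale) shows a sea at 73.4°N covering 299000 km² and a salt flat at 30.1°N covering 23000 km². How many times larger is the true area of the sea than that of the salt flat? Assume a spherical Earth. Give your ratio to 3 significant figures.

1.42

Since Mercator area scale is 1/cos²φ, the true area equals the apparent area multiplied by cos²φ.
True area of sea: 299000 × cos²(73.4°) = 299000 × 0.08162 = 24400 km².
True area of salt flat: 23000 × cos²(30.1°) = 23000 × 0.7485 = 17220 km².
Ratio = 24400 / 17220 ≈ 1.42.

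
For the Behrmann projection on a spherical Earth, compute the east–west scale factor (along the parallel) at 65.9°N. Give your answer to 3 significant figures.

2.12

Behrmann is a cylindrical equal-area projection with standard parallels at ±30°. A cylindrical equal-area projection with standard parallel φ₀ has meridian scale h = cos φ / cos φ₀ and parallel scale k = cos φ₀ / cos φ (so areas are preserved, h·k = 1).
k = cos 30° / cos 65.9° = 0.8660/0.4083 = 2.121.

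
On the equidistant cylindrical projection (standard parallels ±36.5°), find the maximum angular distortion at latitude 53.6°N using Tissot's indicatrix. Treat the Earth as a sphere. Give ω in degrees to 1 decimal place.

The equidistant cylindrical projection with φ₀ = 36.5° has h = 1 (meridians true) and k = cos φ₀ / cos φ along parallels.
At 53.6°: h = 1.000, k = 1.355; principal scales a = 1.355, b = 1.000.
sin(ω/2) = (a − b)/(a + b) = 0.3546/2.355 = 0.1506, so ω = 2 arcsin(0.1506) ≈ 17.3°.

17.3°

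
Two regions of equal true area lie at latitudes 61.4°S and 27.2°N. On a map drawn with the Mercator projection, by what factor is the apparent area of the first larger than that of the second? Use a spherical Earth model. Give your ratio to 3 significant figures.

3.45

Mercator areal scale is sec²φ.
At 61.4°: sec²(61.4°) = 1/0.4787² = 4.364.
At 27.2°: sec²(27.2°) = 1/0.8894² = 1.264.
Ratio = 4.364/1.264 = cos²(27.2°)/cos²(61.4°) ≈ 3.45.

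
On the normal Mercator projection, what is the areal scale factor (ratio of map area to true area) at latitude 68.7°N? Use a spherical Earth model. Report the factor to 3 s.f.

Mercator is conformal, so the point scale is isotropic: h = k = sec φ = 1/cos φ.
Areal scale = k² = sec²φ = 1/cos²(68.7°) = 1/0.3633² = 7.579.

7.58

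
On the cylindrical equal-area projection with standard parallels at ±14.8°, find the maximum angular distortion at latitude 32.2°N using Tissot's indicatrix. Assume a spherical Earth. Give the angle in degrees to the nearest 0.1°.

15.2°

For cylindrical equal-area with standard parallel φ₀, h = cos φ / cos φ₀ and k = cos φ₀ / cos φ, so h·k = 1.
At 32.2°: h = 0.8752, k = 1.143; principal scales a = 1.143, b = 0.8752.
sin(ω/2) = (a − b)/(a + b) = 0.2673/2.018 = 0.1325, so ω = 2 arcsin(0.1325) ≈ 15.2°.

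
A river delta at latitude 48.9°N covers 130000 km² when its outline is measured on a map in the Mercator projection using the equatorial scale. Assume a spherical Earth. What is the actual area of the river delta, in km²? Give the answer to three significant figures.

Mercator is conformal, so the point scale is isotropic: h = k = sec φ = 1/cos φ.
Areal scale = k² = sec²φ = 1/cos²(48.9°) = 1/0.6574² = 2.314.
True area = apparent / (areal scale) = 130000 / 2.314 ≈ 56200 km².

56200 km²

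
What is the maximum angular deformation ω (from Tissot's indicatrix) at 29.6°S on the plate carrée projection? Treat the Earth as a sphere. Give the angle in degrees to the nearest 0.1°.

8.0°

In the plate carrée (x = Rλ, y = Rφ), meridians are true-scale (h = 1) and parallels are stretched by k = sec φ.
At 29.6°: h = 1.000, k = 1.150; principal scales a = 1.150, b = 1.000.
sin(ω/2) = (a − b)/(a + b) = 0.1501/2.150 = 0.06981, so ω = 2 arcsin(0.06981) ≈ 8.0°.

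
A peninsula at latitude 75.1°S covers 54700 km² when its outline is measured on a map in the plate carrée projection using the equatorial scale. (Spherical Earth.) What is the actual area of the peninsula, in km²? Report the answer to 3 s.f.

14100 km²

For the equirectangular projection with φ₀ = 0 (plate carrée), h = 1 along meridians and k = sec φ along parallels.
Areal scale = h·k = 1 × sec φ; at 75.1°, h = 1.000, k = 3.889, so h·k = 3.889.
True area = apparent / (areal scale) = 54700 / 3.889 ≈ 14100 km².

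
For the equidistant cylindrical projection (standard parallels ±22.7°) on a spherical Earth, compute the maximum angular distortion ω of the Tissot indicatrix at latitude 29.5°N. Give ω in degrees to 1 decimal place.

3.3°

In the equirectangular projection with standard parallel φ₀ = 22.7° (x = Rλ cos φ₀, y = Rφ), meridians are true-scale (h = 1) and the parallel scale is k = cos φ₀ / cos φ.
At 29.5°: h = 1.000, k = 1.060; principal scales a = 1.060, b = 1.000.
sin(ω/2) = (a − b)/(a + b) = 0.05996/2.060 = 0.02911, so ω = 2 arcsin(0.02911) ≈ 3.3°.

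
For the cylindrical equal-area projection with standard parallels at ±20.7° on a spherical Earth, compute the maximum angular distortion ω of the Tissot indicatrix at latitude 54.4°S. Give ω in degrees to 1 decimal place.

52.4°

For cylindrical equal-area with standard parallel φ₀, h = cos φ / cos φ₀ and k = cos φ₀ / cos φ, so h·k = 1.
At 54.4°: h = 0.6223, k = 1.607; principal scales a = 1.607, b = 0.6223.
sin(ω/2) = (a − b)/(a + b) = 0.9847/2.229 = 0.4417, so ω = 2 arcsin(0.4417) ≈ 52.4°.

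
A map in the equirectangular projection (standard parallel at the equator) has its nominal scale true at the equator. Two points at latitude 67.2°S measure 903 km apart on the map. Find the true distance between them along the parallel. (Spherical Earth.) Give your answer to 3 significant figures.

Plate carrée maps x = Rλ, y = Rφ. The meridian scale is h = 1 and the parallel scale is k = 1/cos φ = sec φ.
Along the parallel at 67.2°, map distances are exaggerated by k = sec 67.2° = 2.581.
True distance = 903 / 2.581 = 903 × cos 67.2° ≈ 350 km.

350 km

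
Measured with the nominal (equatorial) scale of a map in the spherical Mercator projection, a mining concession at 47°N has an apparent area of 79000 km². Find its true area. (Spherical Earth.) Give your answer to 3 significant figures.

36700 km²

For Mercator, h = k = sec φ (a conformal cylindrical projection has a single point scale, 1/cos φ).
Areal scale = k² = sec²φ = 1/cos²(47°) = 1/0.6820² = 2.150.
True area = apparent / (areal scale) = 79000 / 2.150 ≈ 36700 km².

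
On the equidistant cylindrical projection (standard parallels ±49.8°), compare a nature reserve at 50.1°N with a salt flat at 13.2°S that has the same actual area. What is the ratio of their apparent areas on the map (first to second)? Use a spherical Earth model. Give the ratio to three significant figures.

With standard parallel φ₀ = 49.8°, the equirectangular projection gives x = Rλ cos φ₀, y = Rφ, so h = 1 and k = cos 49.8° / cos φ.
Areal scale at 50.1°: h·k = 1.000 × 1.006 = 1.006.
Areal scale at 13.2°: h·k = 1.000 × 0.6630 = 0.6630.
Ratio = 1.006/0.6630 ≈ 1.52.

1.52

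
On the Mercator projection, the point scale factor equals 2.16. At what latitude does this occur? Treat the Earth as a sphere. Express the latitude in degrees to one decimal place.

62.4°

Mercator scale is k = sec φ = 1/cos φ.
1/cos φ = 2.16  ⇒  cos φ = 0.4630  ⇒  φ = arccos(0.4630) ≈ 62.4°.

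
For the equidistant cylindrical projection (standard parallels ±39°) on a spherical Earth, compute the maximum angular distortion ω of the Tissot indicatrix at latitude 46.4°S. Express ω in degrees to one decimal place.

The equidistant cylindrical projection with φ₀ = 39° has h = 1 (meridians true) and k = cos φ₀ / cos φ along parallels.
At 46.4°: h = 1.000, k = 1.127; principal scales a = 1.127, b = 1.000.
sin(ω/2) = (a − b)/(a + b) = 0.1269/2.127 = 0.05967, so ω = 2 arcsin(0.05967) ≈ 6.8°.

6.8°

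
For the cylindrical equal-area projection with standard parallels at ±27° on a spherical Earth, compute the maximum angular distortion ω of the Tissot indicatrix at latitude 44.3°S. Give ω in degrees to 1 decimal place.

24.9°

A cylindrical equal-area projection with standard parallel φ₀ has meridian scale h = cos φ / cos φ₀ and parallel scale k = cos φ₀ / cos φ (so areas are preserved, h·k = 1).
At 44.3°: h = 0.8032, k = 1.245; principal scales a = 1.245, b = 0.8032.
sin(ω/2) = (a − b)/(a + b) = 0.4417/2.048 = 0.2157, so ω = 2 arcsin(0.2157) ≈ 24.9°.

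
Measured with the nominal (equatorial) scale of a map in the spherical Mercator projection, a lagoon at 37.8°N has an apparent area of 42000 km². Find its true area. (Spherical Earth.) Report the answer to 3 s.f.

For Mercator, h = k = sec φ (a conformal cylindrical projection has a single point scale, 1/cos φ).
Areal scale = k² = sec²φ = 1/cos²(37.8°) = 1/0.7902² = 1.602.
True area = apparent / (areal scale) = 42000 / 1.602 ≈ 26200 km².

26200 km²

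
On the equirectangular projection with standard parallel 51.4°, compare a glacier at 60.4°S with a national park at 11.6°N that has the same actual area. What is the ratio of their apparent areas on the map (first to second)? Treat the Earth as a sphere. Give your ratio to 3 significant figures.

1.98

In the equirectangular projection with standard parallel φ₀ = 51.4° (x = Rλ cos φ₀, y = Rφ), meridians are true-scale (h = 1) and the parallel scale is k = cos φ₀ / cos φ.
Areal scale at 60.4°: h·k = 1.000 × 1.263 = 1.263.
Areal scale at 11.6°: h·k = 1.000 × 0.6369 = 0.6369.
Ratio = 1.263/0.6369 ≈ 1.98.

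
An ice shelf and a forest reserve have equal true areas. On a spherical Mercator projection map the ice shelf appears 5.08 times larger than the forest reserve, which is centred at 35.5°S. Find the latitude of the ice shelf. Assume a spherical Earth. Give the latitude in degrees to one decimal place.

68.8°

Mercator areal scale is sec²φ, so apparent-area ratio = sec²φ₁ / sec²φ₂ = cos²φ₂ / cos²φ₁.
cos²φ₂ / cos²φ₁ = 5.08  ⇒  cos φ₁ = cos 35.5° / √5.08 = 0.8141/2.254 = 0.3612.
φ₁ = arccos(0.3612) ≈ 68.8°.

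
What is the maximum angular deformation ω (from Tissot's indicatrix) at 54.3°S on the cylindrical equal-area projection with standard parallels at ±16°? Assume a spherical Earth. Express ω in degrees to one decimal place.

Cylindrical equal-area (φ₀ = 16°): h = cos φ / cos 16° along meridians, k = cos 16° / cos φ along parallels; h·k = 1.
At 54.3°: h = 0.6071, k = 1.647; principal scales a = 1.647, b = 0.6071.
sin(ω/2) = (a − b)/(a + b) = 1.040/2.254 = 0.4614, so ω = 2 arcsin(0.4614) ≈ 55.0°.

55.0°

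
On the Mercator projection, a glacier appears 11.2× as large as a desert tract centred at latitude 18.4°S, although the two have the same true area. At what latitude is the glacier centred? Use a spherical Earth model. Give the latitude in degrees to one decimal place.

73.5°

Mercator areal scale is sec²φ, so apparent-area ratio = sec²φ₁ / sec²φ₂ = cos²φ₂ / cos²φ₁.
cos²φ₂ / cos²φ₁ = 11.2  ⇒  cos φ₁ = cos 18.4° / √11.2 = 0.9489/3.347 = 0.2835.
φ₁ = arccos(0.2835) ≈ 73.5°.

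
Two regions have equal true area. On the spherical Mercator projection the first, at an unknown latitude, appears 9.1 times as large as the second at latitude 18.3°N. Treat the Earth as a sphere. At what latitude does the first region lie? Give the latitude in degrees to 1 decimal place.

71.7°

On Mercator, (apparent₁)/(apparent₂) = sec²φ₁ / sec²φ₂ when true areas are equal.
cos²φ₂ / cos²φ₁ = 9.1  ⇒  cos φ₁ = cos 18.3° / √9.1 = 0.9494/3.017 = 0.3147.
φ₁ = arccos(0.3147) ≈ 71.7°.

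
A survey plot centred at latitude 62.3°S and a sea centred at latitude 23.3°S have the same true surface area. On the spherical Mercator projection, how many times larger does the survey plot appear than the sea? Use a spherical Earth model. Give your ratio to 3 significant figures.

3.90

Mercator areal scale is sec²φ.
At 62.3°: sec²(62.3°) = 1/0.4648² = 4.628.
At 23.3°: sec²(23.3°) = 1/0.9184² = 1.185.
Ratio = 4.628/1.185 = cos²(23.3°)/cos²(62.3°) ≈ 3.90.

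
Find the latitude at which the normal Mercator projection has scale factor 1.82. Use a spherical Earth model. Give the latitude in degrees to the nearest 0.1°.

Mercator scale is k = sec φ = 1/cos φ.
1/cos φ = 1.82  ⇒  cos φ = 0.5495  ⇒  φ = arccos(0.5495) ≈ 56.7°.

56.7°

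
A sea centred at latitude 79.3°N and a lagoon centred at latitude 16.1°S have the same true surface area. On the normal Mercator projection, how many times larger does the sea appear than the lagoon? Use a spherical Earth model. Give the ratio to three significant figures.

Mercator areal scale is sec²φ.
At 79.3°: sec²(79.3°) = 1/0.1857² = 29.01.
At 16.1°: sec²(16.1°) = 1/0.9608² = 1.083.
Ratio = 29.01/1.083 = cos²(16.1°)/cos²(79.3°) ≈ 26.8.

26.8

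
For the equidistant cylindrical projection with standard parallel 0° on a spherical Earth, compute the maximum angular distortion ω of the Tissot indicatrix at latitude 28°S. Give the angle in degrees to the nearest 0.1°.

Plate carrée maps x = Rλ, y = Rφ. The meridian scale is h = 1 and the parallel scale is k = 1/cos φ = sec φ.
At 28°: h = 1.000, k = 1.133; principal scales a = 1.133, b = 1.000.
sin(ω/2) = (a − b)/(a + b) = 0.1326/2.133 = 0.06216, so ω = 2 arcsin(0.06216) ≈ 7.1°.

7.1°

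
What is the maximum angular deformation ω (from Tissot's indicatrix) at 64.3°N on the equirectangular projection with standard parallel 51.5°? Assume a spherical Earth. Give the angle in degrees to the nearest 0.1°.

20.6°

The equidistant cylindrical projection with φ₀ = 51.5° has h = 1 (meridians true) and k = cos φ₀ / cos φ along parallels.
At 64.3°: h = 1.000, k = 1.435; principal scales a = 1.435, b = 1.000.
sin(ω/2) = (a − b)/(a + b) = 0.4355/2.435 = 0.1788, so ω = 2 arcsin(0.1788) ≈ 20.6°.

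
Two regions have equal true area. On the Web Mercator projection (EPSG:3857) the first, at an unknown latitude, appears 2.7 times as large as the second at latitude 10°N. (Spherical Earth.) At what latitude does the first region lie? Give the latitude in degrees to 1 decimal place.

53.2°

Mercator areal scale is sec²φ, so apparent-area ratio = sec²φ₁ / sec²φ₂ = cos²φ₂ / cos²φ₁.
cos²φ₂ / cos²φ₁ = 2.7  ⇒  cos φ₁ = cos 10° / √2.7 = 0.9848/1.643 = 0.5993.
φ₁ = arccos(0.5993) ≈ 53.2°.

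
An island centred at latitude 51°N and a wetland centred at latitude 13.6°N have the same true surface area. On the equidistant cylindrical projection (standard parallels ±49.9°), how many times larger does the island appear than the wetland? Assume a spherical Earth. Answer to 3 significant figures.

1.54

With standard parallel φ₀ = 49.9°, the equirectangular projection gives x = Rλ cos φ₀, y = Rφ, so h = 1 and k = cos 49.9° / cos φ.
Areal scale at 51°: h·k = 1.000 × 1.024 = 1.024.
Areal scale at 13.6°: h·k = 1.000 × 0.6627 = 0.6627.
Ratio = 1.024/0.6627 ≈ 1.54.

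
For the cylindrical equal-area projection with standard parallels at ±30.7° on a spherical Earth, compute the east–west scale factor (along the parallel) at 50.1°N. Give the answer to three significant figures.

A cylindrical equal-area projection with standard parallel φ₀ has meridian scale h = cos φ / cos φ₀ and parallel scale k = cos φ₀ / cos φ (so areas are preserved, h·k = 1).
k = cos 30.7° / cos 50.1° = 0.8599/0.6414 = 1.340.

1.34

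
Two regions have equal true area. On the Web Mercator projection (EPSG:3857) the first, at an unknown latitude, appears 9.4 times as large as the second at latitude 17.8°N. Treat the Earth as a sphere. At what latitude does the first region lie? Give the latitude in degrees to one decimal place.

71.9°

For equal true areas on Mercator, apparent areas scale as sec²φ, so the ratio is cos²φ₂ / cos²φ₁.
cos²φ₂ / cos²φ₁ = 9.4  ⇒  cos φ₁ = cos 17.8° / √9.4 = 0.9521/3.066 = 0.3106.
φ₁ = arccos(0.3106) ≈ 71.9°.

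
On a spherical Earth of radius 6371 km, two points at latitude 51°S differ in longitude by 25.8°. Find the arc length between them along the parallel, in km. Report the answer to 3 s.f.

1810 km

Arc length along a parallel = R cos φ · Δλ (with Δλ in radians).
= 6371 × cos 51° × (25.8° × π/180) = 6371 × 0.6293 × 0.4503 ≈ 1810 km.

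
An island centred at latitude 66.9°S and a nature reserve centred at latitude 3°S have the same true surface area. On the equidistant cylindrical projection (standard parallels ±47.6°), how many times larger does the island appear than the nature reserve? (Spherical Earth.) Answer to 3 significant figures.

2.55

With standard parallel φ₀ = 47.6°, the equirectangular projection gives x = Rλ cos φ₀, y = Rφ, so h = 1 and k = cos 47.6° / cos φ.
Areal scale at 66.9°: h·k = 1.000 × 1.719 = 1.719.
Areal scale at 3°: h·k = 1.000 × 0.6752 = 0.6752.
Ratio = 1.719/0.6752 ≈ 2.55.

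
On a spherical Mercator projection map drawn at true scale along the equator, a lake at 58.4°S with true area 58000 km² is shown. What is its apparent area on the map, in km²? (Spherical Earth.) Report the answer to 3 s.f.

211000 km²

The Mercator projection is conformal; its linear scale factor is the same in every direction and equals sec φ = 1/cos φ.
Areal scale = k² = sec²φ = 1/cos²(58.4°) = 1/0.5240² = 3.642.
Apparent area = 58000 × 3.642 ≈ 211000 km².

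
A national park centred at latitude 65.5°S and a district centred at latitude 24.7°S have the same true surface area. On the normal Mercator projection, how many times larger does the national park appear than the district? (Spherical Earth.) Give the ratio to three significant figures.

4.80

Mercator is conformal with k = sec φ, so areal scale = k² = sec²φ.
At 65.5°: sec²(65.5°) = 1/0.4147² = 5.815.
At 24.7°: sec²(24.7°) = 1/0.9085² = 1.212.
Ratio = 5.815/1.212 = cos²(24.7°)/cos²(65.5°) ≈ 4.80.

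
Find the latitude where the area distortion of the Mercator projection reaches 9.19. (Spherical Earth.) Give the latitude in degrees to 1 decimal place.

Mercator areal scale is sec²φ.
sec²φ = 9.19  ⇒  cos²φ = 0.1088  ⇒  cos φ = 0.3299.
φ = arccos(0.3299) ≈ 70.7°.

70.7°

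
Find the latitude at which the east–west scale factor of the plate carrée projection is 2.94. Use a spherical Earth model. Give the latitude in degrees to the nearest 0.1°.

70.1°

Plate carrée: h = 1, k = sec φ along parallels.
sec φ = 2.94  ⇒  cos φ = 0.3401  ⇒  φ ≈ 70.1°.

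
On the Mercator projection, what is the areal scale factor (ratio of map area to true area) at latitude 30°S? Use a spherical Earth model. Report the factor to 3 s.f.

1.33

For Mercator, h = k = sec φ (a conformal cylindrical projection has a single point scale, 1/cos φ).
Areal scale = k² = sec²φ = 1/cos²(30°) = 1/0.8660² = 1.333.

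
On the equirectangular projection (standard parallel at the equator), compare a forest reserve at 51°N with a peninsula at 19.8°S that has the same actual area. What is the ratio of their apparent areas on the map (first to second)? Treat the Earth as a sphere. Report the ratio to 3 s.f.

For the equirectangular projection with φ₀ = 0 (plate carrée), h = 1 along meridians and k = sec φ along parallels.
Areal scale at 51°: h·k = 1.000 × 1.589 = 1.589.
Areal scale at 19.8°: h·k = 1.000 × 1.063 = 1.063.
Ratio = 1.589/1.063 ≈ 1.50.

1.50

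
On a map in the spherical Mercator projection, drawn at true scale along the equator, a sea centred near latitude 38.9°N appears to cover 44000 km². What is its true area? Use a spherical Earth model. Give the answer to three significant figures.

26600 km²

The Mercator projection is conformal; its linear scale factor is the same in every direction and equals sec φ = 1/cos φ.
Areal scale = k² = sec²φ = 1/cos²(38.9°) = 1/0.7782² = 1.651.
True area = apparent / (areal scale) = 44000 / 1.651 ≈ 26600 km².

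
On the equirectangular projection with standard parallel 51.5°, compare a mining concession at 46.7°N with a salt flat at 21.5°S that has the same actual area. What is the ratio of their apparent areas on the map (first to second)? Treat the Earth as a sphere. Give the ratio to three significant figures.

In the equirectangular projection with standard parallel φ₀ = 51.5° (x = Rλ cos φ₀, y = Rφ), meridians are true-scale (h = 1) and the parallel scale is k = cos φ₀ / cos φ.
Areal scale at 46.7°: h·k = 1.000 × 0.9077 = 0.9077.
Areal scale at 21.5°: h·k = 1.000 × 0.6691 = 0.6691.
Ratio = 0.9077/0.6691 ≈ 1.36.

1.36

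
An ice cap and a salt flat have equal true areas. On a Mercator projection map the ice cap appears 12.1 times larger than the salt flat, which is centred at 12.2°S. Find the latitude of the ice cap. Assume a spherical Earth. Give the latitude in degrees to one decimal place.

Mercator areal scale is sec²φ, so apparent-area ratio = sec²φ₁ / sec²φ₂ = cos²φ₂ / cos²φ₁.
cos²φ₂ / cos²φ₁ = 12.1  ⇒  cos φ₁ = cos 12.2° / √12.1 = 0.9774/3.479 = 0.2810.
φ₁ = arccos(0.2810) ≈ 73.7°.

73.7°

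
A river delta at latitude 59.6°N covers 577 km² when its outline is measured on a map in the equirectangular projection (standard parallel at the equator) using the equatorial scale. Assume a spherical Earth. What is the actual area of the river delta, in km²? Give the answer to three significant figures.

In the plate carrée (x = Rλ, y = Rφ), meridians are true-scale (h = 1) and parallels are stretched by k = sec φ.
Areal scale = h·k = 1 × sec φ; at 59.6°, h = 1.000, k = 1.976, so h·k = 1.976.
True area = apparent / (areal scale) = 577 / 1.976 ≈ 292 km².

292 km²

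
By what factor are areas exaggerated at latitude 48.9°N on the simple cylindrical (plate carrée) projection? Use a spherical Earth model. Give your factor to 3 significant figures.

1.52

In the plate carrée (x = Rλ, y = Rφ), meridians are true-scale (h = 1) and parallels are stretched by k = sec φ.
Areal scale = h·k = 1 × sec φ; at 48.9°, h = 1.000, k = 1.521, so h·k = 1.521.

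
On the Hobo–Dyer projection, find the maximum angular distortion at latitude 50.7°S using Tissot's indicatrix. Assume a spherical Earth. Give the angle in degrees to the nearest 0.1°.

Hobo–Dyer is a cylindrical equal-area projection with standard parallels at ±37.5°. A cylindrical equal-area projection with standard parallel φ₀ has meridian scale h = cos φ / cos φ₀ and parallel scale k = cos φ₀ / cos φ (so areas are preserved, h·k = 1).
At 50.7°: h = 0.7984, k = 1.253; principal scales a = 1.253, b = 0.7984.
sin(ω/2) = (a − b)/(a + b) = 0.4542/2.051 = 0.2215, so ω = 2 arcsin(0.2215) ≈ 25.6°.

25.6°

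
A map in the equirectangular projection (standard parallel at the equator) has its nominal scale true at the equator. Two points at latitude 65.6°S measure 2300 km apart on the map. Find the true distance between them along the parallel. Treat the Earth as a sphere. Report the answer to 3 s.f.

950 km

For the equirectangular projection with φ₀ = 0 (plate carrée), h = 1 along meridians and k = sec φ along parallels.
Along the parallel at 65.6°, map distances are exaggerated by k = sec 65.6° = 2.421.
True distance = 2300 / 2.421 = 2300 × cos 65.6° ≈ 950 km.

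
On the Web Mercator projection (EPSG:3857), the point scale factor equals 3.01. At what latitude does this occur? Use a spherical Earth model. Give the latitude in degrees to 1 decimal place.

70.6°

Mercator scale is k = sec φ = 1/cos φ.
1/cos φ = 3.01  ⇒  cos φ = 0.3322  ⇒  φ = arccos(0.3322) ≈ 70.6°.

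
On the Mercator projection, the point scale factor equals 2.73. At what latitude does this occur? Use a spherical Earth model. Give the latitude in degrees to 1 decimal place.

68.5°

Mercator scale is k = sec φ = 1/cos φ.
1/cos φ = 2.73  ⇒  cos φ = 0.3663  ⇒  φ = arccos(0.3663) ≈ 68.5°.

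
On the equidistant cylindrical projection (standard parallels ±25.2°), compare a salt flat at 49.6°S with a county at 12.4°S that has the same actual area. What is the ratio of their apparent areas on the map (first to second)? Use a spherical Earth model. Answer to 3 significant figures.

1.51

In the equirectangular projection with standard parallel φ₀ = 25.2° (x = Rλ cos φ₀, y = Rφ), meridians are true-scale (h = 1) and the parallel scale is k = cos φ₀ / cos φ.
Areal scale at 49.6°: h·k = 1.000 × 1.396 = 1.396.
Areal scale at 12.4°: h·k = 1.000 × 0.9264 = 0.9264.
Ratio = 1.396/0.9264 ≈ 1.51.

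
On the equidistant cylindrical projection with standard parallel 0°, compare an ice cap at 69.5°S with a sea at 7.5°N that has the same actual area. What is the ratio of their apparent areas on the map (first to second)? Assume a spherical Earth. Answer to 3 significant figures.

Plate carrée maps x = Rλ, y = Rφ. The meridian scale is h = 1 and the parallel scale is k = 1/cos φ = sec φ.
Areal scale at 69.5°: h·k = 1.000 × 2.855 = 2.855.
Areal scale at 7.5°: h·k = 1.000 × 1.009 = 1.009.
Ratio = 2.855/1.009 ≈ 2.83.

2.83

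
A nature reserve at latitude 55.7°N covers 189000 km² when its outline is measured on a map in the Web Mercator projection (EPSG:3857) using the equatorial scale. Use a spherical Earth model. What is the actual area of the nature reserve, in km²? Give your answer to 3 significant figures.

60000 km²

The Mercator projection is conformal; its linear scale factor is the same in every direction and equals sec φ = 1/cos φ.
Areal scale = k² = sec²φ = 1/cos²(55.7°) = 1/0.5635² = 3.149.
True area = apparent / (areal scale) = 189000 / 3.149 ≈ 60000 km².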